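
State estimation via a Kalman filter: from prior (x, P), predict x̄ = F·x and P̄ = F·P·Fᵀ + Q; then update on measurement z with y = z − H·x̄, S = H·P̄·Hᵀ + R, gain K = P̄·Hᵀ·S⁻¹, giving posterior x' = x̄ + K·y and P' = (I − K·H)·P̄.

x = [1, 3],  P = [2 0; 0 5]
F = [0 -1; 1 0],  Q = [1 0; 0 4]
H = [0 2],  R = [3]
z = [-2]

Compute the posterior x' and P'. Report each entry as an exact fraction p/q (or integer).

x' = [-3, -7/9]
P' = [6 0; 0 2/3]

x̄ = F·x = [-3, 1]
P̄ = F·P·Fᵀ + Q = [6 0; 0 6]
y = z − H·x̄ = [-4]
S = H·P̄·Hᵀ + R = [27]
K = P̄·Hᵀ·S⁻¹ = [0; 4/9]
x' = x̄ + K·y = [-3, -7/9]
P' = (I − K·H)·P̄ = [6 0; 0 2/3]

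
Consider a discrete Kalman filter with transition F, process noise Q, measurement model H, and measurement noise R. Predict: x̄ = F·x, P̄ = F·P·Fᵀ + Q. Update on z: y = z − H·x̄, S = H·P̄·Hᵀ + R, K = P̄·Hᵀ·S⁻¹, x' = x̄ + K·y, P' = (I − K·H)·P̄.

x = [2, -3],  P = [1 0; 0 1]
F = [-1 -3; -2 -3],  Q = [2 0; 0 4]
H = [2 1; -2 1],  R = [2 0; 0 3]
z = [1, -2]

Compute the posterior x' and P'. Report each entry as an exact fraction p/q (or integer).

x̄ = F·x = [7, 5]
P̄ = F·P·Fᵀ + Q = [12 11; 11 17]
y = z − H·x̄ = [-18, 7]
S = H·P̄·Hᵀ + R = [111 -31; -31 24]
K = P̄·Hᵀ·S⁻¹ = [437/1703 -358/1703; 781/1703 654/1703]
x' = x̄ + K·y = [1549/1703, -965/1703]
P' = (I − K·H)·P̄ = [487/1703 -100/1703; -100/1703 1762/1703]

x' = [1549/1703, -965/1703]
P' = [487/1703 -100/1703; -100/1703 1762/1703]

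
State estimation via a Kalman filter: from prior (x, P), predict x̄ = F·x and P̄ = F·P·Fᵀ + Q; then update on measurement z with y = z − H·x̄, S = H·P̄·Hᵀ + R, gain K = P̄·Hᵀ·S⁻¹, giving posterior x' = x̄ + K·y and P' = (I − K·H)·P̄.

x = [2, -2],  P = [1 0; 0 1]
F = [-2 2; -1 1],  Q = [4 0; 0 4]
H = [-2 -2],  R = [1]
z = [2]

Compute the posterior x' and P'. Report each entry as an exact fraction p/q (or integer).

x' = [-136/105, 4/21]
P' = [236/105 -44/21; -44/21 46/21]

x̄ = F·x = [-8, -4]
P̄ = F·P·Fᵀ + Q = [12 4; 4 6]
y = z − H·x̄ = [-22]
S = H·P̄·Hᵀ + R = [105]
K = P̄·Hᵀ·S⁻¹ = [-32/105; -4/21]
x' = x̄ + K·y = [-136/105, 4/21]
P' = (I − K·H)·P̄ = [236/105 -44/21; -44/21 46/21]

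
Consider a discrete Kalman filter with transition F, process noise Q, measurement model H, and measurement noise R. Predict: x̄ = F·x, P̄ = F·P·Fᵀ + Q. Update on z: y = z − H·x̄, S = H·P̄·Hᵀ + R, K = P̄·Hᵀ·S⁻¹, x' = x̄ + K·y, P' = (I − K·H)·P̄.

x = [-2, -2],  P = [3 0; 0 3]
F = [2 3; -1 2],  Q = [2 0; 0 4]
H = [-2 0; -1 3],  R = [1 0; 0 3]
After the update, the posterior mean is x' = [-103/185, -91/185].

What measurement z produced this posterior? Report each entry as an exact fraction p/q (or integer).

x̄ = F·x = [-10, -2]
P̄ = F·P·Fᵀ + Q = [41 12; 12 19]
S = H·P̄·Hᵀ + R = [165 10; 10 143]
K = P̄·Hᵀ·S⁻¹ = [-11676/23495 -1/4699; -3882/23495 1533/4699]
x' − x̄ = [1747/185, 279/185] = K·y
y = (KᵀK)⁻¹·Kᵀ·(x' − x̄) = [-19, -5]
z = y + H·x̄ = [-19, -5] + [20, 4] = [1, -1]

z = [1, -1]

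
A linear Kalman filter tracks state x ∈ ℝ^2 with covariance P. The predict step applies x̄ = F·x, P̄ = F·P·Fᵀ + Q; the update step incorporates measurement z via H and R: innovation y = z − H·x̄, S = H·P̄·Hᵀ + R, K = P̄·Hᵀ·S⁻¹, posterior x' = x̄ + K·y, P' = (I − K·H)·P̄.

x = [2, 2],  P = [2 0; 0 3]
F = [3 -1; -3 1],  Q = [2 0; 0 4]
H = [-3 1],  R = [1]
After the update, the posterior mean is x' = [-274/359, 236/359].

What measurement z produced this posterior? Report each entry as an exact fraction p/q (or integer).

x̄ = F·x = [4, -4]
P̄ = F·P·Fᵀ + Q = [23 -21; -21 25]
S = H·P̄·Hᵀ + R = [359]
K = P̄·Hᵀ·S⁻¹ = [-90/359; 88/359]
x' − x̄ = [-1710/359, 1672/359] = K·y
y = (KᵀK)⁻¹·Kᵀ·(x' − x̄) = [19]
z = y + H·x̄ = [19] + [-16] = [3]

z = [3]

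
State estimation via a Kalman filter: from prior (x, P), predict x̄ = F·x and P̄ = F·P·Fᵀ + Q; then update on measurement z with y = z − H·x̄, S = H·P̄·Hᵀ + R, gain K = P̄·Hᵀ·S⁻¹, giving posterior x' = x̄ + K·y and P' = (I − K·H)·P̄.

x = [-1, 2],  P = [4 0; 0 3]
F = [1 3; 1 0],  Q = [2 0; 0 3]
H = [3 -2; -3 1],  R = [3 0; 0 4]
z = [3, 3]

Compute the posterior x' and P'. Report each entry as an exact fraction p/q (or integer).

x̄ = F·x = [5, -1]
P̄ = F·P·Fᵀ + Q = [33 4; 4 7]
y = z − H·x̄ = [-14, 19]
S = H·P̄·Hᵀ + R = [280 -275; -275 284]
K = P̄·Hᵀ·S⁻¹ = [-281/3895 -315/779; -1943/3895 -390/779]
x' = x̄ + K·y = [-6516/3895, -13743/3895]
P' = (I − K·H)·P̄ = [4481/3895 7143/3895; 7143/3895 13629/3895]

x' = [-6516/3895, -13743/3895]
P' = [4481/3895 7143/3895; 7143/3895 13629/3895]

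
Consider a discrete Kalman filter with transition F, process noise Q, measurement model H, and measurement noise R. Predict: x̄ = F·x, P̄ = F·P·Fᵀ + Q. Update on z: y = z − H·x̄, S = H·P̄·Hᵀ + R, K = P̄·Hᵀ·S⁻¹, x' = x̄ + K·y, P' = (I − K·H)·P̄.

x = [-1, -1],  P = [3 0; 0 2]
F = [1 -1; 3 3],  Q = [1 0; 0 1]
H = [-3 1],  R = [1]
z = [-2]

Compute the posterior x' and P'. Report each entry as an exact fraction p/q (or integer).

x̄ = F·x = [0, -6]
P̄ = F·P·Fᵀ + Q = [6 3; 3 46]
y = z − H·x̄ = [4]
S = H·P̄·Hᵀ + R = [83]
K = P̄·Hᵀ·S⁻¹ = [-15/83; 37/83]
x' = x̄ + K·y = [-60/83, -350/83]
P' = (I − K·H)·P̄ = [273/83 804/83; 804/83 2449/83]

x' = [-60/83, -350/83]
P' = [273/83 804/83; 804/83 2449/83]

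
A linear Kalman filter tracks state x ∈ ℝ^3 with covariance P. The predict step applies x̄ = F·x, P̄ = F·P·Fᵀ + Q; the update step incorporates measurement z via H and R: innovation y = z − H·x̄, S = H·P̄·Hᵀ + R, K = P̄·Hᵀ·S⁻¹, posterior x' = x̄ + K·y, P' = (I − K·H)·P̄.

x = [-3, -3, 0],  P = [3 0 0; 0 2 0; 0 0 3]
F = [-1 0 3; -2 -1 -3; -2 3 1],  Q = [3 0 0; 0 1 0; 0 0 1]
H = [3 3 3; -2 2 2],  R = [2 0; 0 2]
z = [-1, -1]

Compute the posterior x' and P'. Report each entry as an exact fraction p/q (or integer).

x̄ = F·x = [3, 9, -3]
P̄ = F·P·Fᵀ + Q = [33 -21 15; -21 42 -3; 15 -3 34]
y = z − H·x̄ = [-28, -7]
S = H·P̄·Hᵀ + R = [821 222; 222 462]
K = P̄·Hᵀ·S⁻¹ = [9123/55003 -13670/55003; -282/55003 14422/55003; 9442/55003 -2182/165009]
x' = x̄ + K·y = [5255/55003, 401969/55003, -1272881/165009]
P' = (I − K·H)·P̄ = [9876/55003 -7305/55003 3511/55003; -7305/55003 594714/55003 -587597/55003; 3511/55003 -587597/55003 1771142/165009]

x' = [5255/55003, 401969/55003, -1272881/165009]
P' = [9876/55003 -7305/55003 3511/55003; -7305/55003 594714/55003 -587597/55003; 3511/55003 -587597/55003 1771142/165009]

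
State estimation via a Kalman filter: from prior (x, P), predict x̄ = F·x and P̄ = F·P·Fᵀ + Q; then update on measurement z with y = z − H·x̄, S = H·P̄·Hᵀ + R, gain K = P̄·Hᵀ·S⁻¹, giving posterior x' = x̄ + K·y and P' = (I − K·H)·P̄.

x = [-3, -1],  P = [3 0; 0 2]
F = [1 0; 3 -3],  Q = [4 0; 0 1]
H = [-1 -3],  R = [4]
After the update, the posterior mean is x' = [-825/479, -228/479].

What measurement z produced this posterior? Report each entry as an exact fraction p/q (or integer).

z = [3]

x̄ = F·x = [-3, -6]
P̄ = F·P·Fᵀ + Q = [7 9; 9 46]
S = H·P̄·Hᵀ + R = [479]
K = P̄·Hᵀ·S⁻¹ = [-34/479; -147/479]
x' − x̄ = [612/479, 2646/479] = K·y
y = (KᵀK)⁻¹·Kᵀ·(x' − x̄) = [-18]
z = y + H·x̄ = [-18] + [21] = [3]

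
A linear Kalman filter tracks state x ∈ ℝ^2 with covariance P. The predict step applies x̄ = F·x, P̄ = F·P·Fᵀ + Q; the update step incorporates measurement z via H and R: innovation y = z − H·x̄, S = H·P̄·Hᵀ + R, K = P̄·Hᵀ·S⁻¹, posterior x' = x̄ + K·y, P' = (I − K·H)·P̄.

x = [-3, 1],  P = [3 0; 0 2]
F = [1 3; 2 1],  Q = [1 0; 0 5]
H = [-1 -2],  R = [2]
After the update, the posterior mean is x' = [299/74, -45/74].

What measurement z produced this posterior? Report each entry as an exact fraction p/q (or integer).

x̄ = F·x = [0, -5]
P̄ = F·P·Fᵀ + Q = [22 12; 12 19]
S = H·P̄·Hᵀ + R = [148]
K = P̄·Hᵀ·S⁻¹ = [-23/74; -25/74]
x' − x̄ = [299/74, 325/74] = K·y
y = (KᵀK)⁻¹·Kᵀ·(x' − x̄) = [-13]
z = y + H·x̄ = [-13] + [10] = [-3]

z = [-3]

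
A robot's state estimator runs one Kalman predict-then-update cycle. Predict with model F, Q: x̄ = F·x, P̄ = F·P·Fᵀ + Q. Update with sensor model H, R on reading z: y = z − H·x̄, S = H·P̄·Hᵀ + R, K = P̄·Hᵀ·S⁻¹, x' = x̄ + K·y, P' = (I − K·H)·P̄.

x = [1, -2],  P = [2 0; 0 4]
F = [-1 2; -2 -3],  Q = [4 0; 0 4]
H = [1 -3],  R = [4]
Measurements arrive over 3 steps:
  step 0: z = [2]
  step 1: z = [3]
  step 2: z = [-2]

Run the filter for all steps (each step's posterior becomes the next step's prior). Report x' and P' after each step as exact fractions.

step 0: x' = [-666/289, -402/289], P' = [2996/289 944/289; 944/289 424/289]
step 1: x' = [-2318/2023, -3857/2890], P' = [40952/6069 1976/867; 1976/867 5254/4335]
step 2: x' = [-15595813/9255959, 1344464/9255959], P' = [59536508/9255959 19953812/9255959; 19953812/9255959 10774160/9255959]

step 0: x̄ = F·x = [-5, 4]
step 0: P̄ = F·P·Fᵀ + Q = [22 -20; -20 48]
step 0: y = z − H·x̄ = [19]
step 0: S = H·P̄·Hᵀ + R = [578]
step 0: K = P̄·Hᵀ·S⁻¹ = [41/289; -82/289]
step 0: x' = x̄ + K·y = [-666/289, -402/289]
step 0: P' = (I − K·H)·P̄ = [2996/289 944/289; 944/289 424/289]
step 1: x̄ = F·x = [-138/289, 2538/289]
step 1: P̄ = F·P·Fᵀ + Q = [2072/289 2504/289; 2504/289 28284/289]
step 1: y = z − H·x̄ = [507/17]
step 1: S = H·P̄·Hᵀ + R = [840]
step 1: K = P̄·Hᵀ·S⁻¹ = [-8/357; -173/510]
step 1: x' = x̄ + K·y = [-2318/2023, -3857/2890]
step 1: P' = (I − K·H)·P̄ = [40952/6069 1976/867; 1976/867 5254/4335]
step 2: x̄ = F·x = [-15409/10115, 127357/20230]
step 2: P̄ = F·P·Fᵀ + Q = [196612/30345 119692/30345; 119692/30345 2101342/30345]
step 2: y = z − H·x̄ = [372429/20230]
step 2: S = H·P̄·Hᵀ + R = [18511918/30345]
step 2: K = P̄·Hᵀ·S⁻¹ = [-81232/9255959; -3092167/9255959]
step 2: x' = x̄ + K·y = [-15595813/9255959, 1344464/9255959]
step 2: P' = (I − K·H)·P̄ = [59536508/9255959 19953812/9255959; 19953812/9255959 10774160/9255959]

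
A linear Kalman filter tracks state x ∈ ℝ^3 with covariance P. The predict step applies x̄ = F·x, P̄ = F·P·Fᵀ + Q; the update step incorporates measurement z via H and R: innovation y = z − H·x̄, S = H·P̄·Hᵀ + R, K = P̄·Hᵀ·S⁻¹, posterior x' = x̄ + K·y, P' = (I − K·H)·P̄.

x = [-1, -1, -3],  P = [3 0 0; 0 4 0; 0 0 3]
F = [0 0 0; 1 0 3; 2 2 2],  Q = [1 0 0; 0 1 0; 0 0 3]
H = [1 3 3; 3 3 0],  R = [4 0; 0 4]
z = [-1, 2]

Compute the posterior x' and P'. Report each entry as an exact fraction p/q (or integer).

x̄ = F·x = [0, -10, -10]
P̄ = F·P·Fᵀ + Q = [1 0 0; 0 31 24; 0 24 43]
y = z − H·x̄ = [59, 32]
S = H·P̄·Hᵀ + R = [1103 498; 498 292]
K = P̄·Hᵀ·S⁻¹ = [-601/37036 2811/74072; 933/37036 20409/74072; 5709/18518 -10341/37036]
x' = x̄ + K·y = [9517/37036, 11231/37036, -13805/18518]
P' = (I − K·H)·P̄ = [66841/74072 -63093/74072 19605/37036; -63093/74072 90305/74072 -33393/37036; 19605/37036 -33393/37036 21041/18518]

x' = [9517/37036, 11231/37036, -13805/18518]
P' = [66841/74072 -63093/74072 19605/37036; -63093/74072 90305/74072 -33393/37036; 19605/37036 -33393/37036 21041/18518]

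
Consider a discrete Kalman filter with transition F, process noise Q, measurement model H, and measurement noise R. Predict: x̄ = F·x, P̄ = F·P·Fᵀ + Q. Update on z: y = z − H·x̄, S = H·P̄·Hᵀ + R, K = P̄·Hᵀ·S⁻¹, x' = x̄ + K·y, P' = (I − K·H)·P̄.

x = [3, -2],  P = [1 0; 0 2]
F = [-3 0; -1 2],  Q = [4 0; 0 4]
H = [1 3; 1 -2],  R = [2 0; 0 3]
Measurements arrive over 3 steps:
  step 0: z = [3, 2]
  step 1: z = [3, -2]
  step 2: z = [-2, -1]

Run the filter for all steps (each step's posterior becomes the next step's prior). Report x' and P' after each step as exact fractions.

step 0: x' = [99/67, 301/1139], P' = [167/134 -23/134; -23/134 439/2278]
step 1: x' = [-795894/2672149, 2726614/2672149], P' = [3263929/2672149 -418831/2672149; -418831/2672149 497233/2672149]
step 2: x' = [-4304805613/3071367772, -433129053/3071367772], P' = [3750915331/3071367772 -481760461/3071367772; -481760461/3071367772 571525123/3071367772]

step 0: x̄ = F·x = [-9, -7]
step 0: P̄ = F·P·Fᵀ + Q = [13 3; 3 13]
step 0: y = z − H·x̄ = [33, -3]
step 0: S = H·P̄·Hᵀ + R = [150 -62; -62 56]
step 0: K = P̄·Hᵀ·S⁻¹ = [49/134 71/134; 463/2278 -423/2278]
step 0: x' = x̄ + K·y = [99/67, 301/1139]
step 0: P' = (I − K·H)·P̄ = [167/134 -23/134; -23/134 439/2278]
step 1: x̄ = F·x = [-297/67, -1081/1139]
step 1: P̄ = F·P·Fᵀ + Q = [2039/134 639/134; 639/134 15271/2278]
step 1: y = z − H·x̄ = [11709/1139, 609/1139]
step 1: S = H·P̄·Hᵀ + R = [120918/1139 -23050/1139; -23050/1139 59129/2278]
step 1: K = P̄·Hᵀ·S⁻¹ = [1003718/2672149 1367197/2672149; 536434/2672149 -471099/2672149]
step 1: x' = x̄ + K·y = [-795894/2672149, 2726614/2672149]
step 1: P' = (I − K·H)·P̄ = [3263929/2672149 -418831/2672149; -418831/2672149 497233/2672149]
step 2: x̄ = F·x = [2387682/2672149, 6249122/2672149]
step 2: P̄ = F·P·Fᵀ + Q = [40063957/2672149 12304773/2672149; 12304773/2672149 17616781/2672149]
step 2: y = z − H·x̄ = [-26479346/2672149, 7438413/2672149]
step 2: S = H·P̄·Hᵀ + R = [277787922/2672149 -53331956/2672149; -53331956/2672149 69328436/2672149]
step 2: K = P̄·Hᵀ·S⁻¹ = [576408487/1535683886 1571478751/3071367772; 308203727/1535683886 -541603569/3071367772]
step 2: x' = x̄ + K·y = [-4304805613/3071367772, -433129053/3071367772]
step 2: P' = (I − K·H)·P̄ = [3750915331/3071367772 -481760461/3071367772; -481760461/3071367772 571525123/3071367772]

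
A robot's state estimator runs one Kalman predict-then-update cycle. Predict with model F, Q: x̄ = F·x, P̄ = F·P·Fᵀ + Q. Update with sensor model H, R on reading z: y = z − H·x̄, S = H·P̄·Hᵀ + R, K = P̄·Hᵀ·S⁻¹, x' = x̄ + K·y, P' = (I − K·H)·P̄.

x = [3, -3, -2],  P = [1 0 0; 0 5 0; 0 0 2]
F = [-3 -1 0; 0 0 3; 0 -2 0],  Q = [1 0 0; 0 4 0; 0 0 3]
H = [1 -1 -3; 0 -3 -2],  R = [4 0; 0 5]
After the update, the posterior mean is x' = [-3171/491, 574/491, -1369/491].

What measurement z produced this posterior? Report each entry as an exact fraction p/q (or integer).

z = [2, 1]

x̄ = F·x = [-6, -6, 6]
P̄ = F·P·Fᵀ + Q = [15 0 10; 0 22 0; 10 0 23]
S = H·P̄·Hᵀ + R = [188 184; 184 295]
K = P̄·Hᵀ·S⁻¹ = [-745/21604 -250/5401; 257/982 -190/491; -8941/21604 552/5401]
x' − x̄ = [-225/491, 3520/491, -4315/491] = K·y
y = (KᵀK)⁻¹·Kᵀ·(x' − x̄) = [20, -5]
z = y + H·x̄ = [20, -5] + [-18, 6] = [2, 1]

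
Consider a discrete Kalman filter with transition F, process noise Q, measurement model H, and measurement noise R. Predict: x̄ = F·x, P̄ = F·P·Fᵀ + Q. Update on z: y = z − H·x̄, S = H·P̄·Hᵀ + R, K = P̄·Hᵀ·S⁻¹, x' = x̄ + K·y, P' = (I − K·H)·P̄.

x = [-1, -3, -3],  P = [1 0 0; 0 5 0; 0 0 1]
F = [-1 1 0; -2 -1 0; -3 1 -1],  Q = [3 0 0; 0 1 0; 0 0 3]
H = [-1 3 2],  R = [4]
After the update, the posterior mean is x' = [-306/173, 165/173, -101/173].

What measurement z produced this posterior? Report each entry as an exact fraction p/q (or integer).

x̄ = F·x = [-2, 5, 3]
P̄ = F·P·Fᵀ + Q = [9 -3 8; -3 10 1; 8 1 18]
S = H·P̄·Hᵀ + R = [173]
K = P̄·Hᵀ·S⁻¹ = [-2/173; 35/173; 31/173]
x' − x̄ = [40/173, -700/173, -620/173] = K·y
y = (KᵀK)⁻¹·Kᵀ·(x' − x̄) = [-20]
z = y + H·x̄ = [-20] + [23] = [3]

z = [3]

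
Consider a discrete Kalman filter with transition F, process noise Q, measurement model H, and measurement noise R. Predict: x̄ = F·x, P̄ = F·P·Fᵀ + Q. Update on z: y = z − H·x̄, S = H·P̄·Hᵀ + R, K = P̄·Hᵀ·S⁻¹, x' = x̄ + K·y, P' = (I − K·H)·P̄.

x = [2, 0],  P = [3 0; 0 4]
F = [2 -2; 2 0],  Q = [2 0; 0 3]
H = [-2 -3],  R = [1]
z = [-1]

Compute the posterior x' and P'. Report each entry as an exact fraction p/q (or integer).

x' = [-14/25, 289/400]
P' = [174/25 -114/25; -114/25 1239/400]

x̄ = F·x = [4, 4]
P̄ = F·P·Fᵀ + Q = [30 12; 12 15]
y = z − H·x̄ = [19]
S = H·P̄·Hᵀ + R = [400]
K = P̄·Hᵀ·S⁻¹ = [-6/25; -69/400]
x' = x̄ + K·y = [-14/25, 289/400]
P' = (I − K·H)·P̄ = [174/25 -114/25; -114/25 1239/400]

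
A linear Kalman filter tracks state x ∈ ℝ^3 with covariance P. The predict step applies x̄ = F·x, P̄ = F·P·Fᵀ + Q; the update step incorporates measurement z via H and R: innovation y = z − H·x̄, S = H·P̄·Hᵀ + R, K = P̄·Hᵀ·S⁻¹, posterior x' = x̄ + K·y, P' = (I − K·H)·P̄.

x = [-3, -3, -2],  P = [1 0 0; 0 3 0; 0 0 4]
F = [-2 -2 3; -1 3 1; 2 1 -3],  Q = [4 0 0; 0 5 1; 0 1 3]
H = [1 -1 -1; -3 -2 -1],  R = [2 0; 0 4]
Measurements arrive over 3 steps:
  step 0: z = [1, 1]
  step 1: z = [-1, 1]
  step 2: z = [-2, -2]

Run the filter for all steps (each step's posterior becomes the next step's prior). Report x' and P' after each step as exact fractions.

step 0: x̄ = F·x = [6, -8, -3]
step 0: P̄ = F·P·Fᵀ + Q = [56 -4 -46; -4 37 -4; -46 -4 46]
step 0: y = z − H·x̄ = [-16, 0]
step 0: S = H·P̄·Hᵀ + R = [233 -156; -156 362]
step 0: K = P̄·Hᵀ·S⁻¹ = [10294/30005 -5013/30005; -11221/30005 -9643/30005; -8128/30005 4786/30005]
step 0: x' = x̄ + K·y = [15326/30005, -60504/30005, 40033/30005]
step 0: P' = (I − K·H)·P̄ = [17634/30005 -29896/30005 26942/30005; -29896/30005 135714/30005 -143168/30005; 26942/30005 -143168/30005 186366/30005]
step 1: x̄ = F·x = [42091/6001, -31361/6001, -149951/30005]
step 1: P̄ = F·P·Fᵀ + Q = [713250/6001 -247444/6001 -561018/6001; -247444/6001 168387/6001 194671/6001; -561018/6001 194671/6001 2389679/30005]
step 1: y = z − H·x̄ = [-547216/30005, 197809/30005]
step 1: S = H·P̄·Hᵀ + R = [16889204/30005 -10552536/30005; -10552536/30005 10189929/30005]
step 1: K = P̄·Hᵀ·S⁻¹ = [56502172/168704587 -93623636/506113761; -110969821/337409174 -120006281/506113761; -55019183/168704587 10552971/168704587]
step 1: x' = x̄ + K·y = [-158710345/506113761, -400359886/506113761, 229875966/168704587]
step 1: P' = (I − K·H)·P̄ = [261977074/506113761 -334400720/506113761 85788254/168704587; -334400720/506113761 1484718541/506113761 -495403266/168704587; 85788254/168704587 -495403266/168704587 691229886/168704587]
step 2: x̄ = F·x = [3187024156/506113761, -352741415/506113761, -928888090/168704587]
step 2: P̄ = F·P·Fᵀ + Q = [39745379098/506113761 -12515977640/506113761 -10320553006/168704587; -12515977640/506113761 10803118414/506113761 3239914952/168704587; -10320553006/168704587 3239914952/168704587 9068484602/168704587]
step 2: y = z − H·x̄ = [-2446219121/168704587, 5056697846/506113761]
step 2: S = H·P̄·Hᵀ + R = [61720313956/168704587 -38568169256/168704587; -38568169256/168704587 133068088024/506113761]
step 2: K = P̄·Hᵀ·S⁻¹ = [231968758958/694722724679 -256953971045/1389445449358; -454012006367/1389445449358 -164901196591/694722724679; -227431207036/694722724679 43655742804/694722724679]
step 2: x' = x̄ + K·y = [-272488997965/694722724679, 2319661386039/1389445449358, -91215444598/694722724679]
step 2: P' = (I − K·H)·P̄ = [358950262444/694722724679 -457955589770/694722724679 352968334298/694722724679; -457955589770/694722724679 2037415139077/694722724679 -2041358722480/694722724679; 352968334298/694722724679 -2041358722480/694722724679 2849189470850/694722724679]

step 0: x' = [15326/30005, -60504/30005, 40033/30005], P' = [17634/30005 -29896/30005 26942/30005; -29896/30005 135714/30005 -143168/30005; 26942/30005 -143168/30005 186366/30005]
step 1: x' = [-158710345/506113761, -400359886/506113761, 229875966/168704587], P' = [261977074/506113761 -334400720/506113761 85788254/168704587; -334400720/506113761 1484718541/506113761 -495403266/168704587; 85788254/168704587 -495403266/168704587 691229886/168704587]
step 2: x' = [-272488997965/694722724679, 2319661386039/1389445449358, -91215444598/694722724679], P' = [358950262444/694722724679 -457955589770/694722724679 352968334298/694722724679; -457955589770/694722724679 2037415139077/694722724679 -2041358722480/694722724679; 352968334298/694722724679 -2041358722480/694722724679 2849189470850/694722724679]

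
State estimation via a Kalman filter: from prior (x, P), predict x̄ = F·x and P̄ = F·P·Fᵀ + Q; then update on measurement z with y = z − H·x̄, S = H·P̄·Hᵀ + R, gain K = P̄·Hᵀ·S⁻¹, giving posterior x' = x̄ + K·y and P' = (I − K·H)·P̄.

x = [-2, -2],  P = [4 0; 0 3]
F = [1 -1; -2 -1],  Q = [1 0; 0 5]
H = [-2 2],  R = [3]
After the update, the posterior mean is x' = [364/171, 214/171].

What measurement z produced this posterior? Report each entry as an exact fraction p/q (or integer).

z = [-2]

x̄ = F·x = [0, 6]
P̄ = F·P·Fᵀ + Q = [8 -5; -5 24]
S = H·P̄·Hᵀ + R = [171]
K = P̄·Hᵀ·S⁻¹ = [-26/171; 58/171]
x' − x̄ = [364/171, -812/171] = K·y
y = (KᵀK)⁻¹·Kᵀ·(x' − x̄) = [-14]
z = y + H·x̄ = [-14] + [12] = [-2]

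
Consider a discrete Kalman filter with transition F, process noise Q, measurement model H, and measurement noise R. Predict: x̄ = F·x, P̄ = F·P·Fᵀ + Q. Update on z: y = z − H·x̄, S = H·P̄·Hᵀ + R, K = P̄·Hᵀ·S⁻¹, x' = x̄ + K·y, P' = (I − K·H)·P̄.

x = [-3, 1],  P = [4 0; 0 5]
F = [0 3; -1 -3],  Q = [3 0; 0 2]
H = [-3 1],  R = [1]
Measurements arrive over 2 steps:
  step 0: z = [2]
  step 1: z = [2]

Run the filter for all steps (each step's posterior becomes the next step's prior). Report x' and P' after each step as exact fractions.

step 0: x' = [183/754, 1023/377], P' = [471/754 612/377; 612/377 1929/377]
step 1: x' = [-82788/202673, 444703/608019], P' = [80790/202673 192588/202673; 192588/202673 1892519/608019]

step 0: x̄ = F·x = [3, 0]
step 0: P̄ = F·P·Fᵀ + Q = [48 -45; -45 51]
step 0: y = z − H·x̄ = [11]
step 0: S = H·P̄·Hᵀ + R = [754]
step 0: K = P̄·Hᵀ·S⁻¹ = [-189/754; 93/377]
step 0: x' = x̄ + K·y = [183/754, 1023/377]
step 0: P' = (I − K·H)·P̄ = [471/754 612/377; 612/377 1929/377]
step 1: x̄ = F·x = [3069/377, -6321/754]
step 1: P̄ = F·P·Fᵀ + Q = [18492/377 -19197/377; -19197/377 44045/754]
step 1: y = z − H·x̄ = [26243/754]
step 1: S = H·P̄·Hᵀ + R = [608019/754]
step 1: K = P̄·Hᵀ·S⁻¹ = [-49782/202673; 159227/608019]
step 1: x' = x̄ + K·y = [-82788/202673, 444703/608019]
step 1: P' = (I − K·H)·P̄ = [80790/202673 192588/202673; 192588/202673 1892519/608019]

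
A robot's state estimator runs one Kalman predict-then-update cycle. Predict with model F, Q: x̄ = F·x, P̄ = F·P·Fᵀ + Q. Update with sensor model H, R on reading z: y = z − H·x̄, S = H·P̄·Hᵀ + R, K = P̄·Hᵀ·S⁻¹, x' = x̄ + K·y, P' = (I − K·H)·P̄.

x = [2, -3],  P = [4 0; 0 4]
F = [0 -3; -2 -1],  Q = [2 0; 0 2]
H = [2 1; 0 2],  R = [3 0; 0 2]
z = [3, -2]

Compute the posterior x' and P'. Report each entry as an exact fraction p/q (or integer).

x' = [13053/5893, -6537/5893]
P' = [4958/5893 -1348/5893; -1348/5893 2834/5893]

x̄ = F·x = [9, -1]
P̄ = F·P·Fᵀ + Q = [38 12; 12 22]
y = z − H·x̄ = [-14, 0]
S = H·P̄·Hᵀ + R = [225 92; 92 90]
K = P̄·Hᵀ·S⁻¹ = [2856/5893 -1348/5893; 46/5893 2834/5893]
x' = x̄ + K·y = [13053/5893, -6537/5893]
P' = (I − K·H)·P̄ = [4958/5893 -1348/5893; -1348/5893 2834/5893]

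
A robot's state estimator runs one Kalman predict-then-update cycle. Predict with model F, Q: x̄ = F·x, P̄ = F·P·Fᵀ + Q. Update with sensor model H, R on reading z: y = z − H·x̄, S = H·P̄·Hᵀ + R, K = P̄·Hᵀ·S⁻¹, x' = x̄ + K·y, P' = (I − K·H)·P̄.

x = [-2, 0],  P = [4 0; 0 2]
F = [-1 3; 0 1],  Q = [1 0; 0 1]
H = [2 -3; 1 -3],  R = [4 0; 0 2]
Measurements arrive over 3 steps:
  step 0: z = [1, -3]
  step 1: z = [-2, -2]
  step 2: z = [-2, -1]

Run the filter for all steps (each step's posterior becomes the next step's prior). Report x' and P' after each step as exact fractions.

step 0: x̄ = F·x = [2, 0]
step 0: P̄ = F·P·Fᵀ + Q = [23 6; 6 3]
step 0: y = z − H·x̄ = [-3, -5]
step 0: S = H·P̄·Hᵀ + R = [51 19; 19 16]
step 0: K = P̄·Hᵀ·S⁻¹ = [353/455 -277/455; 3/13 -6/13]
step 0: x' = x̄ + K·y = [1236/455, 21/13]
step 0: P' = (I − K·H)·P̄ = [1966/455 24/13; 24/13 12/13]
step 1: x̄ = F·x = [969/455, 21/13]
step 1: P̄ = F·P·Fᵀ + Q = [1161/455 12/13; 12/13 25/13]
step 1: y = z − H·x̄ = [-643/455, 326/455]
step 1: S = H·P̄·Hᵀ + R = [9299/455 6417/455; 6417/455 7426/455]
step 1: K = P̄·Hᵀ·S⁻¹ = [18729/61267 -17001/61267; 1965/61267 -19890/61267]
step 1: x' = x̄ + K·y = [91830/61267, 81942/61267]
step 1: P' = (I − K·H)·P̄ = [108918/61267 47640/61267; 47640/61267 29140/61267]
step 2: x̄ = F·x = [153996/61267, 81942/61267]
step 2: P̄ = F·P·Fᵀ + Q = [146605/61267 39780/61267; 39780/61267 90407/61267]
step 2: y = z − H·x̄ = [-184700/61267, 30563/61267]
step 2: S = H·P̄·Hᵀ + R = [1167791/61267 748853/61267; 748853/61267 844122/61267]
step 2: K = P̄·Hᵀ·S⁻¹ = [2062285/6936479 -1605485/6936479; 188193/6936479 -2068794/6936479]
step 2: x' = x̄ + K·y = [10416987/6936479, 7677888/6936479]
step 2: P' = (I − K·H)·P̄ = [11460110/6936479 4890360/6936479; 4890360/6936479 3009316/6936479]

step 0: x' = [1236/455, 21/13], P' = [1966/455 24/13; 24/13 12/13]
step 1: x' = [91830/61267, 81942/61267], P' = [108918/61267 47640/61267; 47640/61267 29140/61267]
step 2: x' = [10416987/6936479, 7677888/6936479], P' = [11460110/6936479 4890360/6936479; 4890360/6936479 3009316/6936479]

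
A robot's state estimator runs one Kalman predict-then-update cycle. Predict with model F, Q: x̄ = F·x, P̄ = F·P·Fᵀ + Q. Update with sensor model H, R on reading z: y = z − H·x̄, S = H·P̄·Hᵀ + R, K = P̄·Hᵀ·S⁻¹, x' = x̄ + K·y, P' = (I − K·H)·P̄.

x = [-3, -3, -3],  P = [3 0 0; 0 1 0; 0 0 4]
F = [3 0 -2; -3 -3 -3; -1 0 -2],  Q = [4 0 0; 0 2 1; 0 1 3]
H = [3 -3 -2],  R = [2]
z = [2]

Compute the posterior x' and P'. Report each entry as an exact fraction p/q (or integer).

x' = [10289/1557, 9149/1557, 263/1557]
P' = [54683/1557 35993/1557 27899/1557; 35993/1557 25817/1557 15563/1557; 27899/1557 15563/1557 18629/1557]

x̄ = F·x = [-3, 27, 9]
P̄ = F·P·Fᵀ + Q = [47 -3 7; -3 74 34; 7 34 22]
y = z − H·x̄ = [110]
S = H·P̄·Hᵀ + R = [1557]
K = P̄·Hᵀ·S⁻¹ = [136/1557; -299/1557; -125/1557]
x' = x̄ + K·y = [10289/1557, 9149/1557, 263/1557]
P' = (I − K·H)·P̄ = [54683/1557 35993/1557 27899/1557; 35993/1557 25817/1557 15563/1557; 27899/1557 15563/1557 18629/1557]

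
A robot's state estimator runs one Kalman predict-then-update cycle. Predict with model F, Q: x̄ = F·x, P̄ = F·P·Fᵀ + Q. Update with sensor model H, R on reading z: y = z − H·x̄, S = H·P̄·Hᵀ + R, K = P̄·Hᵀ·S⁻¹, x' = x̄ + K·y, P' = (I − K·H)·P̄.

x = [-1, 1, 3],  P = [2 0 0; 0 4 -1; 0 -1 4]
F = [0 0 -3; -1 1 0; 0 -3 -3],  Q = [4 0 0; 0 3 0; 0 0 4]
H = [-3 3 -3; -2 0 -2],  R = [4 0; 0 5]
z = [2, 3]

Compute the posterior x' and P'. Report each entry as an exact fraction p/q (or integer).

x̄ = F·x = [-9, 2, -12]
P̄ = F·P·Fᵀ + Q = [40 3 27; 3 9 -9; 27 -9 58]
y = z − H·x̄ = [-67, -39]
S = H·P̄·Hᵀ + R = [1561 948; 948 613]
K = P̄·Hᵀ·S⁻¹ = [9336/58189 -27158/58189; 16209/58189 -23928/58189; -11706/58189 1966/58189]
x' = x̄ + K·y = [-90051/58189, -36433/58189, 9360/58189]
P' = (I − K·H)·P̄ = [480900/58189 80343/58189 -413005/58189; 80343/58189 81432/58189 -20523/58189; -413005/58189 -20523/58189 408090/58189]

x' = [-90051/58189, -36433/58189, 9360/58189]
P' = [480900/58189 80343/58189 -413005/58189; 80343/58189 81432/58189 -20523/58189; -413005/58189 -20523/58189 408090/58189]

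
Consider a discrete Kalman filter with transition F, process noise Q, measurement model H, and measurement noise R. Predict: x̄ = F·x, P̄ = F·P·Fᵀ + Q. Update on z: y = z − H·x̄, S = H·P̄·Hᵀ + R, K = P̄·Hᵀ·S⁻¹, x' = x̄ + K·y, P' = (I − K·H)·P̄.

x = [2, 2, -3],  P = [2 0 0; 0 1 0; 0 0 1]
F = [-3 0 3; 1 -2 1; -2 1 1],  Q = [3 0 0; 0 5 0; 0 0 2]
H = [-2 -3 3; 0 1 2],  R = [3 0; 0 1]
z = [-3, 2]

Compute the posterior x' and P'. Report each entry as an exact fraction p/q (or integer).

x̄ = F·x = [-15, -5, -5]
P̄ = F·P·Fᵀ + Q = [30 -3 15; -3 12 -5; 15 -5 12]
y = z − H·x̄ = [-33, 17]
S = H·P̄·Hᵀ + R = [213 -3; -3 41]
K = P̄·Hᵀ·S⁻¹ = [-55/2908 1911/2908; -613/2908 97/2908; 153/1454 685/1454]
x' = x̄ + K·y = [-4659/1454, 3669/1454, -337/727]
P' = (I − K·H)·P̄ = [35313/2908 -15021/2908 4233/1454; -15021/2908 7117/2908 -1755/1454; 4233/1454 -1755/1454 610/727]

x' = [-4659/1454, 3669/1454, -337/727]
P' = [35313/2908 -15021/2908 4233/1454; -15021/2908 7117/2908 -1755/1454; 4233/1454 -1755/1454 610/727]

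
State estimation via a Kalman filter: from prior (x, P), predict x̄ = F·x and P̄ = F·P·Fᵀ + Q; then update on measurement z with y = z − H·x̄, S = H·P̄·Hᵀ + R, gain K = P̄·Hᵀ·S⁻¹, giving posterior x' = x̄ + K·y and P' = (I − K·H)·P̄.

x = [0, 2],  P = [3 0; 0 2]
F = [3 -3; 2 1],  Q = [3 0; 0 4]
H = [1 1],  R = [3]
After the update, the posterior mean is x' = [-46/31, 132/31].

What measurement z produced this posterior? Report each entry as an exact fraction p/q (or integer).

z = [3]

x̄ = F·x = [-6, 2]
P̄ = F·P·Fᵀ + Q = [48 12; 12 18]
S = H·P̄·Hᵀ + R = [93]
K = P̄·Hᵀ·S⁻¹ = [20/31; 10/31]
x' − x̄ = [140/31, 70/31] = K·y
y = (KᵀK)⁻¹·Kᵀ·(x' − x̄) = [7]
z = y + H·x̄ = [7] + [-4] = [3]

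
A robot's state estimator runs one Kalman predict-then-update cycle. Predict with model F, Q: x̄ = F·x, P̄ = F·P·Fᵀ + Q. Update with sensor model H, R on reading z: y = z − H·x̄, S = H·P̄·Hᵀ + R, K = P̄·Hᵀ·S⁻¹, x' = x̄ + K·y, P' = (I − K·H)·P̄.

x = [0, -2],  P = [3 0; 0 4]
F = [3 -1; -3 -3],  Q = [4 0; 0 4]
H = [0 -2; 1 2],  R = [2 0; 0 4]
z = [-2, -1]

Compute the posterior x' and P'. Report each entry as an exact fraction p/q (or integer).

x̄ = F·x = [2, 6]
P̄ = F·P·Fᵀ + Q = [35 -15; -15 67]
y = z − H·x̄ = [10, -15]
S = H·P̄·Hᵀ + R = [270 -238; -238 247]
K = P̄·Hᵀ·S⁻¹ = [4300/5023 4245/5023; -2388/5023 119/5023]
x' = x̄ + K·y = [-10629/5023, 4473/5023]
P' = (I − K·H)·P̄ = [25580/5023 -4300/5023; -4300/5023 2388/5023]

x' = [-10629/5023, 4473/5023]
P' = [25580/5023 -4300/5023; -4300/5023 2388/5023]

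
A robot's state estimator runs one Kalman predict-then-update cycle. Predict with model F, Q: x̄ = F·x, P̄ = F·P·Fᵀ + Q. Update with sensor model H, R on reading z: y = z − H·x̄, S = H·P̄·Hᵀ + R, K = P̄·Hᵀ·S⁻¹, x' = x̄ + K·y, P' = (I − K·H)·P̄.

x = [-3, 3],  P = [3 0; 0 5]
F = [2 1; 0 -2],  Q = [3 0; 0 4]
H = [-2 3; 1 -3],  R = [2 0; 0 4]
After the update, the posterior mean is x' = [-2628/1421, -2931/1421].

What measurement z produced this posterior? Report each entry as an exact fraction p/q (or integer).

x̄ = F·x = [-3, -6]
P̄ = F·P·Fᵀ + Q = [20 -10; -10 24]
S = H·P̄·Hᵀ + R = [418 -346; -346 300]
K = P̄·Hᵀ·S⁻¹ = [-925/1421 -830/1421; -193/1421 -611/1421]
x' − x̄ = [1635/1421, 5595/1421] = K·y
y = (KᵀK)⁻¹·Kᵀ·(x' − x̄) = [9, -12]
z = y + H·x̄ = [9, -12] + [-12, 15] = [-3, 3]

z = [-3, 3]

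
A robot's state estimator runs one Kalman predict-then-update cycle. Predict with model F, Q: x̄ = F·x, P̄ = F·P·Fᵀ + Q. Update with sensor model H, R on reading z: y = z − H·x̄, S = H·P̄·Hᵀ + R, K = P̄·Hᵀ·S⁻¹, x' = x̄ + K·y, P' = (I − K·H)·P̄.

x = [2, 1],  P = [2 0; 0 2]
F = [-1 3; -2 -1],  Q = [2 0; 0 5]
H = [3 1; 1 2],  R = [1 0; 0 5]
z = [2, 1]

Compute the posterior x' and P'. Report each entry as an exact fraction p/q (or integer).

x' = [413/513, -185/513]
P' = [1522/4617 -2776/4617; -2776/4617 15071/9234]

x̄ = F·x = [1, -5]
P̄ = F·P·Fᵀ + Q = [22 -2; -2 15]
y = z − H·x̄ = [4, 10]
S = H·P̄·Hᵀ + R = [202 82; 82 79]
K = P̄·Hᵀ·S⁻¹ = [1790/4617 -806/4617; -1585/9234 2459/4617]
x' = x̄ + K·y = [413/513, -185/513]
P' = (I − K·H)·P̄ = [1522/4617 -2776/4617; -2776/4617 15071/9234]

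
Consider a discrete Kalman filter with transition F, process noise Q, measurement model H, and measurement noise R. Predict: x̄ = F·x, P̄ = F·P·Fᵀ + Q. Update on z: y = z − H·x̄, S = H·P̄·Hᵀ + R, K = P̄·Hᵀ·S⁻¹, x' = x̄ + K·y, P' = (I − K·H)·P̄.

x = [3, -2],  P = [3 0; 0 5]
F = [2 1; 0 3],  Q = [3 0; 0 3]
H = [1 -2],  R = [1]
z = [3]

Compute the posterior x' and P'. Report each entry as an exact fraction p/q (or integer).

x' = [742/153, 15/17]
P' = [2960/153 165/17; 165/17 87/17]

x̄ = F·x = [4, -6]
P̄ = F·P·Fᵀ + Q = [20 15; 15 48]
y = z − H·x̄ = [-13]
S = H·P̄·Hᵀ + R = [153]
K = P̄·Hᵀ·S⁻¹ = [-10/153; -9/17]
x' = x̄ + K·y = [742/153, 15/17]
P' = (I − K·H)·P̄ = [2960/153 165/17; 165/17 87/17]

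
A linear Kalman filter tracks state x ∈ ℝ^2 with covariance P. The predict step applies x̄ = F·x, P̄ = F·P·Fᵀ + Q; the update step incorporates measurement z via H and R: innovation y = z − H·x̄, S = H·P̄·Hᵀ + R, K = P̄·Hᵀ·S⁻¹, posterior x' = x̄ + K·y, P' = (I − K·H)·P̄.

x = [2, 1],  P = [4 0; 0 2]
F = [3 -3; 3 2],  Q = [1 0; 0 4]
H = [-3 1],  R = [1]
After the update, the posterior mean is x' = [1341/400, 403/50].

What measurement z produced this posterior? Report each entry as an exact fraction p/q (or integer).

z = [-2]

x̄ = F·x = [3, 8]
P̄ = F·P·Fᵀ + Q = [55 24; 24 48]
S = H·P̄·Hᵀ + R = [400]
K = P̄·Hᵀ·S⁻¹ = [-141/400; -3/50]
x' − x̄ = [141/400, 3/50] = K·y
y = (KᵀK)⁻¹·Kᵀ·(x' − x̄) = [-1]
z = y + H·x̄ = [-1] + [-1] = [-2]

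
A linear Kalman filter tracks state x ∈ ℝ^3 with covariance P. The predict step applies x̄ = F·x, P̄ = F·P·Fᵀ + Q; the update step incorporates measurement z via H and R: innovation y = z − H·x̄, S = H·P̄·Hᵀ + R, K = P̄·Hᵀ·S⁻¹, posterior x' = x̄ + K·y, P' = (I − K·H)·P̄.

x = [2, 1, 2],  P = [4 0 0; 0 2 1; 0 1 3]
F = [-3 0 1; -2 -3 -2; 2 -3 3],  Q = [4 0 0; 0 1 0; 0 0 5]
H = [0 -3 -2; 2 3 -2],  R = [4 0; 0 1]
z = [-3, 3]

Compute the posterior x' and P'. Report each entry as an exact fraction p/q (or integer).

x' = [1241634/595103, 170277/595103, 614939/595103]
P' = [12628672/595103 -4227262/595103 6247719/595103; -4227262/595103 1497064/595103 -2017982/595103; 6247719/595103 -2017982/595103 3274863/595103]

x̄ = F·x = [-4, -11, 7]
P̄ = F·P·Fᵀ + Q = [43 15 -18; 15 59 -19; -18 -19 48]
y = z − H·x̄ = [-22, 58]
S = H·P̄·Hᵀ + R = [499 -357; -357 1448]
K = P̄·Hᵀ·S⁻¹ = [46587/595103 80120/595103; -113807/595103 72632/595103; -123945/595103 -108234/595103]
x' = x̄ + K·y = [1241634/595103, 170277/595103, 614939/595103]
P' = (I − K·H)·P̄ = [12628672/595103 -4227262/595103 6247719/595103; -4227262/595103 1497064/595103 -2017982/595103; 6247719/595103 -2017982/595103 3274863/595103]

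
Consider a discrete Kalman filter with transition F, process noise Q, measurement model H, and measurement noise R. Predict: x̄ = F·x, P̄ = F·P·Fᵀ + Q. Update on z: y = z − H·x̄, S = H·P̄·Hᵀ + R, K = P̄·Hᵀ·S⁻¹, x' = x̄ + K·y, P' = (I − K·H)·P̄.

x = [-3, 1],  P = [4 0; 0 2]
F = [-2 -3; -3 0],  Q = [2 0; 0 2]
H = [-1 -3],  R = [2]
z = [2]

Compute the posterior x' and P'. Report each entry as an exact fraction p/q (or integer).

x' = [-471/131, 75/131]
P' = [1800/131 -582/131; -582/131 217/131]

x̄ = F·x = [3, 9]
P̄ = F·P·Fᵀ + Q = [36 24; 24 38]
y = z − H·x̄ = [32]
S = H·P̄·Hᵀ + R = [524]
K = P̄·Hᵀ·S⁻¹ = [-27/131; -69/262]
x' = x̄ + K·y = [-471/131, 75/131]
P' = (I − K·H)·P̄ = [1800/131 -582/131; -582/131 217/131]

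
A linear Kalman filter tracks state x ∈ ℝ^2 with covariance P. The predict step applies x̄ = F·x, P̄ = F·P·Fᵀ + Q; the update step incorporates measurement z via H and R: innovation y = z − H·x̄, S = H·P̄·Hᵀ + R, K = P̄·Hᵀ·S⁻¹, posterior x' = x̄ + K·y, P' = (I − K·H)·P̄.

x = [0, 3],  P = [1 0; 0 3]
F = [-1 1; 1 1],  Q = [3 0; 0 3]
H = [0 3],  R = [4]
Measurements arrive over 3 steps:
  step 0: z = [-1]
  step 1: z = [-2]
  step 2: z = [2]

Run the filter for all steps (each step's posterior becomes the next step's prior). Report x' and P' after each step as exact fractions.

step 0: x' = [141/67, -9/67], P' = [433/67 8/67; 8/67 28/67]
step 1: x' = [-465/637, -354/637], P' = [7877/1274 -162/637; -162/637 1356/3185]
step 2: x' = [-549048/547183, 3462/6013], P' = [3635812/547183 -1612/6013; -1612/6013 364/859]

step 0: x̄ = F·x = [3, 3]
step 0: P̄ = F·P·Fᵀ + Q = [7 2; 2 7]
step 0: y = z − H·x̄ = [-10]
step 0: S = H·P̄·Hᵀ + R = [67]
step 0: K = P̄·Hᵀ·S⁻¹ = [6/67; 21/67]
step 0: x' = x̄ + K·y = [141/67, -9/67]
step 0: P' = (I − K·H)·P̄ = [433/67 8/67; 8/67 28/67]
step 1: x̄ = F·x = [-150/67, 132/67]
step 1: P̄ = F·P·Fᵀ + Q = [646/67 -405/67; -405/67 678/67]
step 1: y = z − H·x̄ = [-530/67]
step 1: S = H·P̄·Hᵀ + R = [6370/67]
step 1: K = P̄·Hᵀ·S⁻¹ = [-243/1274; 1017/3185]
step 1: x' = x̄ + K·y = [-465/637, -354/637]
step 1: P' = (I − K·H)·P̄ = [7877/1274 -162/637; -162/637 1356/3185]
step 2: x̄ = F·x = [111/637, -9/7]
step 2: P̄ = F·P·Fᵀ + Q = [64447/6370 -403/70; -403/70 91/10]
step 2: y = z − H·x̄ = [41/7]
step 2: S = H·P̄·Hᵀ + R = [859/10]
step 2: K = P̄·Hᵀ·S⁻¹ = [-1209/6013; 273/859]
step 2: x' = x̄ + K·y = [-549048/547183, 3462/6013]
step 2: P' = (I − K·H)·P̄ = [3635812/547183 -1612/6013; -1612/6013 364/859]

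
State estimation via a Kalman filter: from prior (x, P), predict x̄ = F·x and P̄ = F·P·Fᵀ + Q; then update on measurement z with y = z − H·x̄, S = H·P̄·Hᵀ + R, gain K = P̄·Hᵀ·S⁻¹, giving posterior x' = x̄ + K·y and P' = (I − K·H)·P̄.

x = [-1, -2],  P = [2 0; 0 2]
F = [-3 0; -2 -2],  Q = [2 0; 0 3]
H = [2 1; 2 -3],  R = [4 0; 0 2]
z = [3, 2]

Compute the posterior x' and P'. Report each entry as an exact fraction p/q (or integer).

x̄ = F·x = [3, 6]
P̄ = F·P·Fᵀ + Q = [20 12; 12 19]
y = z − H·x̄ = [-9, 14]
S = H·P̄·Hᵀ + R = [151 -25; -25 109]
K = P̄·Hᵀ·S⁻¹ = [412/1131 136/1131; 1931/7917 -1954/7917]
x' = x̄ + K·y = [1589/1131, 2767/7917]
P' = (I − K·H)·P̄ = [652/1131 344/1131; 344/1131 2908/7917]

x' = [1589/1131, 2767/7917]
P' = [652/1131 344/1131; 344/1131 2908/7917]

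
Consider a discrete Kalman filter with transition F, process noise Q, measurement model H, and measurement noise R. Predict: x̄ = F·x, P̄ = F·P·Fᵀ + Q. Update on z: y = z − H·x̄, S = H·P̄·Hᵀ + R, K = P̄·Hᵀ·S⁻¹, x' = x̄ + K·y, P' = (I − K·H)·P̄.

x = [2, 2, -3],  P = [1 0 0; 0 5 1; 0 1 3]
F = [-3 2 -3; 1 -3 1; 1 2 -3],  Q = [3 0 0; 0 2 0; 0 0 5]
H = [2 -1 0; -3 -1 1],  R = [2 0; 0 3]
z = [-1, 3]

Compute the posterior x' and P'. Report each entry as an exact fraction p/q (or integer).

x' = [28119/36163, 84837/36163, 287211/36163]
P' = [29505/36163 39622/36163 110506/36163; 39622/36163 112042/36163 196708/36163; 110506/36163 196708/36163 546391/36163]

x̄ = F·x = [7, -7, 15]
P̄ = F·P·Fᵀ + Q = [47 -31 32; -31 45 -27; 32 -27 41]
y = z − H·x̄ = [-22, 2]
S = H·P̄·Hᵀ + R = [359 -177; -177 188]
K = P̄·Hᵀ·S⁻¹ = [9694/36163 -5877/36163; -16399/36163 -11400/36163; 12152/36163 6055/36163]
x' = x̄ + K·y = [28119/36163, 84837/36163, 287211/36163]
P' = (I − K·H)·P̄ = [29505/36163 39622/36163 110506/36163; 39622/36163 112042/36163 196708/36163; 110506/36163 196708/36163 546391/36163]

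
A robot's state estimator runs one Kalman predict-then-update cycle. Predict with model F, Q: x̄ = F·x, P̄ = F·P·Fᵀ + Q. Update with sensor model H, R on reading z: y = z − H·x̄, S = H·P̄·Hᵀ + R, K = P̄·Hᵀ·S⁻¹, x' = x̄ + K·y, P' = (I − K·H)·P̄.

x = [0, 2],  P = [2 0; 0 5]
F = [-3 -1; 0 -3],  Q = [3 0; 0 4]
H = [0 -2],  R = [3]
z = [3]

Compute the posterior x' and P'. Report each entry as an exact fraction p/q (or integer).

x̄ = F·x = [-2, -6]
P̄ = F·P·Fᵀ + Q = [26 15; 15 49]
y = z − H·x̄ = [-9]
S = H·P̄·Hᵀ + R = [199]
K = P̄·Hᵀ·S⁻¹ = [-30/199; -98/199]
x' = x̄ + K·y = [-128/199, -312/199]
P' = (I − K·H)·P̄ = [4274/199 45/199; 45/199 147/199]

x' = [-128/199, -312/199]
P' = [4274/199 45/199; 45/199 147/199]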